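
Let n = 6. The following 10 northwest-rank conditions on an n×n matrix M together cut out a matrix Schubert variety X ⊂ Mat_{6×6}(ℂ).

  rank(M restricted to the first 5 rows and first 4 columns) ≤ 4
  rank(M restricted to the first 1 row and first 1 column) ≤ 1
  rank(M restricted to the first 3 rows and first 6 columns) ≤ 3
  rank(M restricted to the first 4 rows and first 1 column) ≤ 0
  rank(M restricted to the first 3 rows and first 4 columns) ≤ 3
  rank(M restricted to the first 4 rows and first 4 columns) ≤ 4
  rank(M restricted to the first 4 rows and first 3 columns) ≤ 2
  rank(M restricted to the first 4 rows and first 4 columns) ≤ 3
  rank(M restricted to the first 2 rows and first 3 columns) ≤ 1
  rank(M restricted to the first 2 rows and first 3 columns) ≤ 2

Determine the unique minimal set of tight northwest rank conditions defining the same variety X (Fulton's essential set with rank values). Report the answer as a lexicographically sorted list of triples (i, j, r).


Computing R[i][j] = min implied NW-rank bound (n=6, 10 conditions):

  0 1 1 1 1 1
  0 1 1 2 2 2
  0 1 2 3 3 3
  0 1 2 3 4 4
  1 2 3 4 5 5
  1 2 3 4 5 6

giving w = (2, 4, 3, 5, 1, 6) via Δ²R.

Fulton essential set (2 of the 5 Rothe cells):

[(2, 3, 1), (4, 1, 0)]


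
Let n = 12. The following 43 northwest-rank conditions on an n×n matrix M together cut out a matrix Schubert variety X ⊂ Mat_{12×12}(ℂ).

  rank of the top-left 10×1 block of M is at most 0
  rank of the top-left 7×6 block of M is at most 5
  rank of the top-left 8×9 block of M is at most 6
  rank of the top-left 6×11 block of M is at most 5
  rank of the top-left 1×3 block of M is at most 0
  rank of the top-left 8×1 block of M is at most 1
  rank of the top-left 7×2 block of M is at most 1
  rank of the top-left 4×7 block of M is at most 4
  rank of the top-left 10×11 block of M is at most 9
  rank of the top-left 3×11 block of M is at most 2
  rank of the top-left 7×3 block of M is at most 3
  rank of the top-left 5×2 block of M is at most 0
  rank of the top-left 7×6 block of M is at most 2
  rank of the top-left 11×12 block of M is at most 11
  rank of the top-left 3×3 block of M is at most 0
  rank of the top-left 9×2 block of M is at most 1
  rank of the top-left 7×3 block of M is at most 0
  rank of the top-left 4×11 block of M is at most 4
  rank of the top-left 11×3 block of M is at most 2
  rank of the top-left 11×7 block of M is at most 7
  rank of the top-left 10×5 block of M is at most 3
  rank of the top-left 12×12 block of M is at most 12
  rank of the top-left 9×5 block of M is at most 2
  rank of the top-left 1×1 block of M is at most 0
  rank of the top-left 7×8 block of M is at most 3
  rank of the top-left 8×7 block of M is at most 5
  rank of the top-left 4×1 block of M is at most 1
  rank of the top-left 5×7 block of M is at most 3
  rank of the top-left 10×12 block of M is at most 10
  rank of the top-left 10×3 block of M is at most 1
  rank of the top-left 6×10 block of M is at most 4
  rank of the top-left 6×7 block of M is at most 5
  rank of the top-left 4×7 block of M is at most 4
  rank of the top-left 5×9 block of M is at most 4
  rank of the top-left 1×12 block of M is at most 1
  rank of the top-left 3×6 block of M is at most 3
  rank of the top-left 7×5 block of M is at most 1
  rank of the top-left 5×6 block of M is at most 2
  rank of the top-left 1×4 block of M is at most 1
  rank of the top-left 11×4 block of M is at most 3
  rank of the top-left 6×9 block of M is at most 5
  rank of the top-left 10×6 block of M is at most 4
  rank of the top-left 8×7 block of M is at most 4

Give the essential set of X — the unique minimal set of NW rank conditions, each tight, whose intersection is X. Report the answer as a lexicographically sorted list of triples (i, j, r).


The tightest implied rank at each (i,j), from the 43 conditions:

  i=1: 0  0  0  1  1  1  1  1  1  1  1  1
  i=2: 0  0  0  1  1  2  2  2  2  2  2  2
  i=3: 0  0  0  1  1  2  2  2  2  2  2  3
  i=4: 0  0  0  1  1  2  3  3  3  3  3  4
  i=5: 0  0  0  1  1  2  3  3  4  4  4  5
  i=6: 0  0  0  1  1  2  3  3  4  4  5  6
  i=7: 0  0  0  1  1  2  3  3  4  5  6  7
  i=8: 0  1  1  2  2  3  4  4  5  6  7  8
  i=9: 0  1  1  2  2  3  4  5  6  7  8  9
  i=10: 0  1  1  2  3  4  5  6  7  8  9  10
  i=11: 1  2  2  3  4  5  6  7  8  9  10  11
  i=12: 1  2  3  4  5  6  7  8  9  10  11  12

reading off 1-entries of Δ²R: w = (4, 6, 12, 7, 9, 11, 10, 2, 8, 5, 1, 3).

D(w) has 42 cells with 8 SE-corners; essential set:

[(3, 11, 2), (6, 10, 4), (7, 3, 0), (7, 5, 1), (7, 8, 3), (9, 5, 2), (10, 1, 0), (10, 3, 1)]


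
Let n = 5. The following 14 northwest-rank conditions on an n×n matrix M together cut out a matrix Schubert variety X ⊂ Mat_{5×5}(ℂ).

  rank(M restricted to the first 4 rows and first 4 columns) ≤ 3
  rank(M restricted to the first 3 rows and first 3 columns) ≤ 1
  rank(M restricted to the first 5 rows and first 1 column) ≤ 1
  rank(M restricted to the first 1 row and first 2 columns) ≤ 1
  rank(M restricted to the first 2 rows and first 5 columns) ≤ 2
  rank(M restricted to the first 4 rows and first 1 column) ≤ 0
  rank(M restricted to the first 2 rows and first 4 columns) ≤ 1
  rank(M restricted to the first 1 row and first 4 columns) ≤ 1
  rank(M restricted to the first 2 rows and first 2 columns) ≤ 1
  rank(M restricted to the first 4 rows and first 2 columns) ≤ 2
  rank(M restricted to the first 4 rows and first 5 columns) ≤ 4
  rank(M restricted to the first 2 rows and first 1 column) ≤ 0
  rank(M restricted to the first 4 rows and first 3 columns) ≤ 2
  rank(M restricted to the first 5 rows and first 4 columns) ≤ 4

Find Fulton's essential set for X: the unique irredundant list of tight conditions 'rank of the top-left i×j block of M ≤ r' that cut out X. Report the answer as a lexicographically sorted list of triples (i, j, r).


The tightest implied rank at each (i,j), from the 14 conditions:

  R[1]: 0 1 1 1 1
  R[2]: 0 1 1 1 2
  R[3]: 0 1 1 2 3
  R[4]: 0 1 2 3 4
  R[5]: 1 2 3 4 5

giving w = (2, 5, 4, 3, 1) via Δ²R.

D(w) has 7 cells with 3 SE-corners; essential set:

[(2, 4, 1), (3, 3, 1), (4, 1, 0)]


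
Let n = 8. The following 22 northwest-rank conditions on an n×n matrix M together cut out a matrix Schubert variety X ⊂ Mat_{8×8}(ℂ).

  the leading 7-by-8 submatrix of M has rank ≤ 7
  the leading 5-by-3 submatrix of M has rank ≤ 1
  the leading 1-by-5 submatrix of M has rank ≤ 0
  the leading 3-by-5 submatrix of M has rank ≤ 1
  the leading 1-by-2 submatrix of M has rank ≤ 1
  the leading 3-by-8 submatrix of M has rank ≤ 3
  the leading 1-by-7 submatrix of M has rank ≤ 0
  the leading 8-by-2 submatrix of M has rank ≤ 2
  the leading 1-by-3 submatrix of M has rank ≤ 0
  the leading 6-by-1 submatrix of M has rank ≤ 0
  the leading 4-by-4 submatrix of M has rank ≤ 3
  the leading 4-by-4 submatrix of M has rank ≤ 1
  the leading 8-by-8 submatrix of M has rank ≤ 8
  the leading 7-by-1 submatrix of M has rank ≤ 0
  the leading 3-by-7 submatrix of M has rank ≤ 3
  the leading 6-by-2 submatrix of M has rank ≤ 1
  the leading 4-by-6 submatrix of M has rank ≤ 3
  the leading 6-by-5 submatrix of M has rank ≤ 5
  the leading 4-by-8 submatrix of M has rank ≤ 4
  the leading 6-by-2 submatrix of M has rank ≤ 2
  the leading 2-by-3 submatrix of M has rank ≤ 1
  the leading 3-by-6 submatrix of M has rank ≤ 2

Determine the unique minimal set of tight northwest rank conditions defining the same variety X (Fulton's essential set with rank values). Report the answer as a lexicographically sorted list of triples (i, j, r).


The tightest implied rank at each (i,j), from the 22 conditions:

  row 1: 0 | 0 | 0 | 0 | 0 | 0 | 0 | 1
  row 2: 0 | 1 | 1 | 1 | 1 | 1 | 1 | 2
  row 3: 0 | 1 | 1 | 1 | 1 | 2 | 2 | 3
  row 4: 0 | 1 | 1 | 1 | 2 | 3 | 3 | 4
  row 5: 0 | 1 | 1 | 2 | 3 | 4 | 4 | 5
  row 6: 0 | 1 | 2 | 3 | 4 | 5 | 5 | 6
  row 7: 0 | 1 | 2 | 3 | 4 | 5 | 6 | 7
  row 8: 1 | 2 | 3 | 4 | 5 | 6 | 7 | 8

second differences of R give the permutation w = (8, 2, 6, 5, 4, 3, 7, 1).

Fulton essential set (5 of the 19 Rothe cells):

[(1, 7, 0), (3, 5, 1), (4, 4, 1), (5, 3, 1), (7, 1, 0)]


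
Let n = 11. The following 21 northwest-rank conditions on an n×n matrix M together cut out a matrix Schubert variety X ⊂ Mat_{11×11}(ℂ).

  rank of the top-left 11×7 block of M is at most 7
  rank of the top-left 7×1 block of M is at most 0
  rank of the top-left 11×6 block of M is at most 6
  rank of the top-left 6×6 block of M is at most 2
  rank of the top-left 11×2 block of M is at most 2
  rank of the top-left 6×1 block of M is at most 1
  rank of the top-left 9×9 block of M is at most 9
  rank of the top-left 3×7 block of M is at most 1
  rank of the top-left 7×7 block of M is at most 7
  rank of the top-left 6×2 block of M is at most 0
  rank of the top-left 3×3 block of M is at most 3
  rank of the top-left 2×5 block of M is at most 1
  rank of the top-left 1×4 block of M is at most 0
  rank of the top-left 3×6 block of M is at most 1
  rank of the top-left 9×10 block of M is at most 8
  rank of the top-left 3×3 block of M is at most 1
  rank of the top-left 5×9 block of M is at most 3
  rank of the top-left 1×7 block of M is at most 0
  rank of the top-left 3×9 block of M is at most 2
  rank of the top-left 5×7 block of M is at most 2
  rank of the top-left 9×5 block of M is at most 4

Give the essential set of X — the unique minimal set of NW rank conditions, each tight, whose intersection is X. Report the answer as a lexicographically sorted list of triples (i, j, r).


The tightest implied rank at each (i,j), from the 21 conditions:

  row 1: 0  0  0  0  0  0  0  1  1  1  1
  row 2: 0  0  1  1  1  1  1  2  2  2  2
  row 3: 0  0  1  1  1  1  1  2  2  3  3
  row 4: 0  0  1  2  2  2  2  3  3  4  4
  row 5: 0  0  1  2  2  2  2  3  3  4  5
  row 6: 0  0  1  2  2  2  3  4  4  5  6
  row 7: 0  1  2  3  3  3  4  5  5  6  7
  row 8: 1  2  3  4  4  4  5  6  6  7  8
  row 9: 1  2  3  4  4  5  6  7  7  8  9
  row 10: 1  2  3  4  5  6  7  8  8  9  10
  row 11: 1  2  3  4  5  6  7  8  9  10  11

second differences of R give the permutation w = (8, 3, 10, 4, 11, 7, 2, 1, 6, 5, 9).

D(w) has 30 cells with 9 SE-corners; essential set:

[(1, 7, 0), (3, 7, 1), (3, 9, 2), (5, 7, 2), (5, 9, 3), (6, 2, 0), (6, 6, 2), (7, 1, 0), (9, 5, 4)]


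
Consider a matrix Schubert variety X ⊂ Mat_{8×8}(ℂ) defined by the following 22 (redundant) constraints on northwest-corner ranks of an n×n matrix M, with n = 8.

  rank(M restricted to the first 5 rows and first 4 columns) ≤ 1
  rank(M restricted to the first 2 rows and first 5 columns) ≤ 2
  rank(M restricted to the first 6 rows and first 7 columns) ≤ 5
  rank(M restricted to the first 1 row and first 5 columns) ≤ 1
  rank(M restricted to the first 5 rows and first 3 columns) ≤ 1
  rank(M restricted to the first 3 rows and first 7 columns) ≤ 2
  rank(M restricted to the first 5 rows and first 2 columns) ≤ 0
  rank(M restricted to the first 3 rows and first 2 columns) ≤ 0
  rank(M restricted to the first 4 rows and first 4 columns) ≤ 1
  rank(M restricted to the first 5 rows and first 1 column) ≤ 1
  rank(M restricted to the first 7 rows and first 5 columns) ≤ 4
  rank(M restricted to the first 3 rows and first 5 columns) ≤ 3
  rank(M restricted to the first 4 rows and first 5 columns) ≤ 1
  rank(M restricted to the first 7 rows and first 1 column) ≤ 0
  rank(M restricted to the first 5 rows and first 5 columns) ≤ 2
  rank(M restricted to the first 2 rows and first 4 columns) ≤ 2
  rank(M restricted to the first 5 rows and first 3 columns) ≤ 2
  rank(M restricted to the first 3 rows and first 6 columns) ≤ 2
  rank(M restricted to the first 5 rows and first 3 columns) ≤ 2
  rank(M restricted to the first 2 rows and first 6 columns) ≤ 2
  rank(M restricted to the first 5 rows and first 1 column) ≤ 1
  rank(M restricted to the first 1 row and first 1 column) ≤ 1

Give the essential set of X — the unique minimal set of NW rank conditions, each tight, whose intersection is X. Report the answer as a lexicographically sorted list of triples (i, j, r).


Reconstructing r_w from the 22 given conditions:

  R[1]: 0  0  1  1  1  1  1  1
  R[2]: 0  0  1  1  1  2  2  2
  R[3]: 0  0  1  1  1  2  2  3
  R[4]: 0  0  1  1  1  2  3  4
  R[5]: 0  0  1  1  2  3  4  5
  R[6]: 0  1  2  2  3  4  5  6
  R[7]: 0  1  2  3  4  5  6  7
  R[8]: 1  2  3  4  5  6  7  8

second differences of R give the permutation w = (3, 6, 8, 7, 5, 2, 4, 1).

Fulton essential set (5 of the 20 Rothe cells):

[(3, 7, 2), (4, 5, 1), (5, 2, 0), (5, 4, 1), (7, 1, 0)]


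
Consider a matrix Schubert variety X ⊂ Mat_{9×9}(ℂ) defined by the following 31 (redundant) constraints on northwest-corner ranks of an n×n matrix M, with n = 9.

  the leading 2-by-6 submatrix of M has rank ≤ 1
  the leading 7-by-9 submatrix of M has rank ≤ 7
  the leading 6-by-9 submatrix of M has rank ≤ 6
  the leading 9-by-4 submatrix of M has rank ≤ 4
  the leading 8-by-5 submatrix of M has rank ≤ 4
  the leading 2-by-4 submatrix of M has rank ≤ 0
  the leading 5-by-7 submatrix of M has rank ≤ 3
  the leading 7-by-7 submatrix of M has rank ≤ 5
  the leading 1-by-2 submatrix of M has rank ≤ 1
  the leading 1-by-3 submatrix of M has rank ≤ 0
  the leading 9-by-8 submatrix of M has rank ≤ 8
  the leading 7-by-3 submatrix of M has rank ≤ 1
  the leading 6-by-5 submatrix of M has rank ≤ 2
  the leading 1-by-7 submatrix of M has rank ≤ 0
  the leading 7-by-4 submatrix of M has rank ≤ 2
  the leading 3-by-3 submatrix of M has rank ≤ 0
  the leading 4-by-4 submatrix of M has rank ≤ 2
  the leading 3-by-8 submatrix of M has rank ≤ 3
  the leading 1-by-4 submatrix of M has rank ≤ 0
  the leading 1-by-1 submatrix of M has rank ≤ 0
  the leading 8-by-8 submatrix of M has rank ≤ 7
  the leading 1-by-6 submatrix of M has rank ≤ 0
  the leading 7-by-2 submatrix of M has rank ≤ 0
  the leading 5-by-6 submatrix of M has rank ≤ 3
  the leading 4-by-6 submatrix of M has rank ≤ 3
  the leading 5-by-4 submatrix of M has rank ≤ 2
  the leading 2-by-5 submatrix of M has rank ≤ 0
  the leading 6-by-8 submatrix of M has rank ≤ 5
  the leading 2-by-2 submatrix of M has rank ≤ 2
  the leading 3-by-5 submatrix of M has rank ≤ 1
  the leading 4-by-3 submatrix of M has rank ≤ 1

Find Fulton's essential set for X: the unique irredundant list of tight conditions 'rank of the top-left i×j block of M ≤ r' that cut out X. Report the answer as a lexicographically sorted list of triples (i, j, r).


Rank table r_w(9×9) implied by the 31 constraints:

  R[1]: 0, 0, 0, 0, 0, 0, 0, 1, 1
  R[2]: 0, 0, 0, 0, 0, 1, 1, 2, 2
  R[3]: 0, 0, 0, 1, 1, 2, 2, 3, 3
  R[4]: 0, 0, 1, 2, 2, 3, 3, 4, 4
  R[5]: 0, 0, 1, 2, 2, 3, 3, 4, 5
  R[6]: 0, 0, 1, 2, 2, 3, 4, 5, 6
  R[7]: 0, 0, 1, 2, 3, 4, 5, 6, 7
  R[8]: 1, 1, 2, 3, 4, 5, 6, 7, 8
  R[9]: 1, 2, 3, 4, 5, 6, 7, 8, 9

so w = (8, 6, 4, 3, 9, 7, 5, 1, 2).

|D(w)|=26, |Ess(w)|=6:

[(1, 7, 0), (2, 5, 0), (3, 3, 0), (5, 7, 3), (6, 5, 2), (7, 2, 0)]


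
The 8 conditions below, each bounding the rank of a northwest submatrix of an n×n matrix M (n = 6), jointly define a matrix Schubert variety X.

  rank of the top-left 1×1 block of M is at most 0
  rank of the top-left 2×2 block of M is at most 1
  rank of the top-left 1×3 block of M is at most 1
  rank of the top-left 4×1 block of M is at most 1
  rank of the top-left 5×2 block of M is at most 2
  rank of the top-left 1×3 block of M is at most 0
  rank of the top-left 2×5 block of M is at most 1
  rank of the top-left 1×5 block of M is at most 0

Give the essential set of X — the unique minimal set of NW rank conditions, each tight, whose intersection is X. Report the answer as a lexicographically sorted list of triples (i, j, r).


Computing R[i][j] = min implied NW-rank bound (n=6, 8 conditions):

  0 | 0 | 0 | 0 | 0 | 1
  1 | 1 | 1 | 1 | 1 | 2
  1 | 2 | 2 | 2 | 2 | 3
  1 | 2 | 3 | 3 | 3 | 4
  1 | 2 | 3 | 4 | 4 | 5
  1 | 2 | 3 | 4 | 5 | 6

reading off 1-entries of Δ²R: w = (6, 1, 2, 3, 4, 5).

D(w) has 5 cells with 1 SE-corner; essential set:

[(1, 5, 0)]


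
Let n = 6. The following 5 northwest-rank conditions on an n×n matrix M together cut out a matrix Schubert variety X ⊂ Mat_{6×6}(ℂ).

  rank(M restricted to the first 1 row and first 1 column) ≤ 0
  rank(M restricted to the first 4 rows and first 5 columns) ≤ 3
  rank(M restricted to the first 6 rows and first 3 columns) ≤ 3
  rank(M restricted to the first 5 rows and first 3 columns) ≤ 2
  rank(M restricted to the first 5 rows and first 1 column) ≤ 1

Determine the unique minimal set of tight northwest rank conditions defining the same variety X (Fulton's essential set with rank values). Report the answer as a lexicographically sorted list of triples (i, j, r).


Reconstructing r_w from the 5 given conditions:

  0, 1, 1, 1, 1, 1
  1, 2, 2, 2, 2, 2
  1, 2, 2, 3, 3, 3
  1, 2, 2, 3, 3, 4
  1, 2, 2, 3, 4, 5
  1, 2, 3, 4, 5, 6

hence w(1..6) = (2, 1, 4, 6, 5, 3).

3 SE-corners of the 5-cell Rothe diagram give Ess(w):

[(1, 1, 0), (4, 5, 3), (5, 3, 2)]


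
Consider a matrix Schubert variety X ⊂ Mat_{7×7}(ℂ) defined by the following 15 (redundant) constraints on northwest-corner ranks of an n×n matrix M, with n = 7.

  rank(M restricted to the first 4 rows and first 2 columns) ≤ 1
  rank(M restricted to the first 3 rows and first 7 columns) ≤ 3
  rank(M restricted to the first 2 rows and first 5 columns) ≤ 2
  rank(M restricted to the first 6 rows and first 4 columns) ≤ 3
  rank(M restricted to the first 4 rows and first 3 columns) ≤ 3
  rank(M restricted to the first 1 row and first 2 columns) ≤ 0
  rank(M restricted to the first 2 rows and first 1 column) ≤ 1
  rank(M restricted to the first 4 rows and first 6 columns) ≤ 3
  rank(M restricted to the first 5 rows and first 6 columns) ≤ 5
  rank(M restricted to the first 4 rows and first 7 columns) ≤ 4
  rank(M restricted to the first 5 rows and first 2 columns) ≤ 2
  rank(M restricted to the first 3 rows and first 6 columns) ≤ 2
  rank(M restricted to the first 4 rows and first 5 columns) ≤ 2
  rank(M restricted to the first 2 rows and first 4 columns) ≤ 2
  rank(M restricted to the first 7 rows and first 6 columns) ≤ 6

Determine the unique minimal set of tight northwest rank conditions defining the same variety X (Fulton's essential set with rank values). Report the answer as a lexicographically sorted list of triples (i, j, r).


Reconstructing r_w from the 15 given conditions:

  R[1]: 0, 0, 1, 1, 1, 1, 1
  R[2]: 1, 1, 2, 2, 2, 2, 2
  R[3]: 1, 1, 2, 2, 2, 2, 3
  R[4]: 1, 1, 2, 2, 2, 3, 4
  R[5]: 1, 2, 3, 3, 3, 4, 5
  R[6]: 1, 2, 3, 3, 4, 5, 6
  R[7]: 1, 2, 3, 4, 5, 6, 7

second differences of R give the permutation w = (3, 1, 7, 6, 2, 5, 4).

Rothe diagram D(w) (10 cells), 5 SE-corners (essential conditions):

[(1, 2, 0), (3, 6, 2), (4, 2, 1), (4, 5, 2), (6, 4, 3)]


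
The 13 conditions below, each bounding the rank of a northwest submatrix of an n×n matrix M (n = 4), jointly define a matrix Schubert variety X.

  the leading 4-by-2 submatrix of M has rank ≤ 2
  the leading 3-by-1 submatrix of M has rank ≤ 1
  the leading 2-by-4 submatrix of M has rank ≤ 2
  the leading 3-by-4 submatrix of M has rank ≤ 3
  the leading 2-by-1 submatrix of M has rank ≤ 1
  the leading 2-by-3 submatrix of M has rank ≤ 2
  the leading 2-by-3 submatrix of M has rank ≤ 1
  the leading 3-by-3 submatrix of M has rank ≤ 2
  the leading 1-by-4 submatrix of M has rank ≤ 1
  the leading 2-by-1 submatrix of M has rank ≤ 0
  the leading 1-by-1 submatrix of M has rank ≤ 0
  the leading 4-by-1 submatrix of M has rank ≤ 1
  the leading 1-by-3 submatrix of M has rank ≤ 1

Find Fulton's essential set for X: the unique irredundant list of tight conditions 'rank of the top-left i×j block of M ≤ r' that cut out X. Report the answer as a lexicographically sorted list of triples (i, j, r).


The tightest implied rank at each (i,j), from the 13 conditions:

  row 1: 0  1  1  1
  row 2: 0  1  1  2
  row 3: 1  2  2  3
  row 4: 1  2  3  4

hence w(1..4) = (2, 4, 1, 3).

Rothe diagram D(w) (3 cells), 2 SE-corners (essential conditions):

[(2, 1, 0), (2, 3, 1)]


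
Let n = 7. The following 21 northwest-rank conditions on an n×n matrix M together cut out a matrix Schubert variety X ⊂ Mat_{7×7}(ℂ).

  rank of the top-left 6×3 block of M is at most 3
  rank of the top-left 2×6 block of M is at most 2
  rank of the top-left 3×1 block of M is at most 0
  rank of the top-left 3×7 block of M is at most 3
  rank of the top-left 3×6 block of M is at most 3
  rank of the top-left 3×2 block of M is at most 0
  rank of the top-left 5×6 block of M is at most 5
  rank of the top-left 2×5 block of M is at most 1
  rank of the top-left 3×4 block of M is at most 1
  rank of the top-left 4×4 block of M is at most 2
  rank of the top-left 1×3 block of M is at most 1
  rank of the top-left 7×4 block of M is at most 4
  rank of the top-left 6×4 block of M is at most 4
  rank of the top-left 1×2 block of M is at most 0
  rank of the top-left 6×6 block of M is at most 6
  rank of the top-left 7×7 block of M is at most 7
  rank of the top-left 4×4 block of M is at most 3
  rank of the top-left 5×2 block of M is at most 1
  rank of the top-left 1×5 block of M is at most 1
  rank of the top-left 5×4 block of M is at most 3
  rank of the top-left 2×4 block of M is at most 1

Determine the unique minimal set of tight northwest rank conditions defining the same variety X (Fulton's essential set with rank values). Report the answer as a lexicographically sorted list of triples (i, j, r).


Reconstructing r_w from the 21 given conditions:

  0, 0, 1, 1, 1, 1, 1
  0, 0, 1, 1, 1, 2, 2
  0, 0, 1, 1, 2, 3, 3
  1, 1, 2, 2, 3, 4, 4
  1, 1, 2, 3, 4, 5, 5
  1, 2, 3, 4, 5, 6, 6
  1, 2, 3, 4, 5, 6, 7

reading off 1-entries of Δ²R: w = (3, 6, 5, 1, 4, 2, 7).

D(w) has 10 cells with 4 SE-corners; essential set:

[(2, 5, 1), (3, 2, 0), (3, 4, 1), (5, 2, 1)]


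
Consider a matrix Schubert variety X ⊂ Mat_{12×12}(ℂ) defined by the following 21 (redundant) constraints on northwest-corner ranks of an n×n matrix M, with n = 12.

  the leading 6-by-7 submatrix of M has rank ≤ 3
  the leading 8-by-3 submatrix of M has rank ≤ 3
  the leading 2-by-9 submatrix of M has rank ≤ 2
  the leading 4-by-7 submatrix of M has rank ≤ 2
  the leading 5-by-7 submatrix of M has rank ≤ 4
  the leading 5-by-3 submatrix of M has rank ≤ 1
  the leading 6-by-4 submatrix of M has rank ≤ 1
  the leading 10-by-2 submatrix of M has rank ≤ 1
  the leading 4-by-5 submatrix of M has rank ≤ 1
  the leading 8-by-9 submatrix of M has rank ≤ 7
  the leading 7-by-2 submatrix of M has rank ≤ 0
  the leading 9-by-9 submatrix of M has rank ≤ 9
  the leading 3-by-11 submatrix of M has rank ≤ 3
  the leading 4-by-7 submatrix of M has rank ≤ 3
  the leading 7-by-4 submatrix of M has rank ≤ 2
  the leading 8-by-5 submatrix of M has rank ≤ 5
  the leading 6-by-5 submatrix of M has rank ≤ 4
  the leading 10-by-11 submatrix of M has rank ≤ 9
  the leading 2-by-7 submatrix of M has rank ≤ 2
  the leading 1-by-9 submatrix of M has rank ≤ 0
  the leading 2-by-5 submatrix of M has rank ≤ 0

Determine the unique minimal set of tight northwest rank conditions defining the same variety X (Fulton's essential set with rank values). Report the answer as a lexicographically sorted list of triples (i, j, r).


Reconstructing r_w from the 21 given conditions:

  row 1: 0  0  0  0  0  0  0  0  0  1  1  1
  row 2: 0  0  0  0  0  1  1  1  1  2  2  2
  row 3: 0  0  1  1  1  2  2  2  2  3  3  3
  row 4: 0  0  1  1  1  2  2  3  3  4  4  4
  row 5: 0  0  1  1  2  3  3  4  4  5  5  5
  row 6: 0  0  1  1  2  3  3  4  5  6  6  6
  row 7: 0  0  1  2  3  4  4  5  6  7  7  7
  row 8: 1  1  2  3  4  5  5  6  7  8  8  8
  row 9: 1  1  2  3  4  5  6  7  8  9  9  9
  row 10: 1  1  2  3  4  5  6  7  8  9  9  10
  row 11: 1  2  3  4  5  6  7  8  9  10  10  11
  row 12: 1  2  3  4  5  6  7  8  9  10  11  12

second differences of R give the permutation w = (10, 6, 3, 8, 5, 9, 4, 1, 7, 12, 2, 11).

|D(w)|=33, |Ess(w)|=9:

[(1, 9, 0), (2, 5, 0), (4, 5, 1), (4, 7, 2), (6, 4, 1), (6, 7, 3), (7, 2, 0), (10, 2, 1), (10, 11, 9)]


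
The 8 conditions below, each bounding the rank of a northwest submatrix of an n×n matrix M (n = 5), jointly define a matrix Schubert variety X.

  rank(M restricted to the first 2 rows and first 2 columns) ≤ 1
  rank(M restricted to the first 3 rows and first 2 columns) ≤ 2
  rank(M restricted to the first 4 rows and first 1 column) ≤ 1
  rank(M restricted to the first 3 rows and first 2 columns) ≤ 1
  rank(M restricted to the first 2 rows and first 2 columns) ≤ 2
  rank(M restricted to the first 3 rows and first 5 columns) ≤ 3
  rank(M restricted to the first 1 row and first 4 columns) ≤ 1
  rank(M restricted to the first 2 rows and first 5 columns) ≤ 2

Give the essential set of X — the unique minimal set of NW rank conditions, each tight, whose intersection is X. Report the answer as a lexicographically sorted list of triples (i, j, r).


Rank table r_w(5×5) implied by the 8 constraints:

  R[1]: 1 | 1 | 1 | 1 | 1
  R[2]: 1 | 1 | 2 | 2 | 2
  R[3]: 1 | 1 | 2 | 3 | 3
  R[4]: 1 | 2 | 3 | 4 | 4
  R[5]: 1 | 2 | 3 | 4 | 5

the unique w with this rank table is (1, 3, 4, 2, 5).

|D(w)|=2, |Ess(w)|=1:

[(3, 2, 1)]


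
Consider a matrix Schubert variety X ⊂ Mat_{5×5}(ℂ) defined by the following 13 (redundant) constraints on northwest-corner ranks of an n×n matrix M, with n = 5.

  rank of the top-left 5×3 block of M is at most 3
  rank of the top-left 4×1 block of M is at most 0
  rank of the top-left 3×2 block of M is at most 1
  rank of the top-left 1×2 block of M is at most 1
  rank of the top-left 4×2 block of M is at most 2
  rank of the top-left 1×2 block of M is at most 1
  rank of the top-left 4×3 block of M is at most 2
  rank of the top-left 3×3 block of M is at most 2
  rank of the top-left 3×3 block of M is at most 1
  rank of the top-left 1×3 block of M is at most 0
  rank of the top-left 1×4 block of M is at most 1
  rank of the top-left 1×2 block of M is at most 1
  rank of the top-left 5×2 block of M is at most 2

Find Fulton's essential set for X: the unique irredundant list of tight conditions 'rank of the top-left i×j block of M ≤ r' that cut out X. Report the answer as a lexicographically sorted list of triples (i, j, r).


The tightest implied rank at each (i,j), from the 13 conditions:

  R[1]: 0  0  0  1  1
  R[2]: 0  1  1  2  2
  R[3]: 0  1  1  2  3
  R[4]: 0  1  2  3  4
  R[5]: 1  2  3  4  5

hence w(1..5) = (4, 2, 5, 3, 1).

|D(w)|=7, |Ess(w)|=3:

[(1, 3, 0), (3, 3, 1), (4, 1, 0)]


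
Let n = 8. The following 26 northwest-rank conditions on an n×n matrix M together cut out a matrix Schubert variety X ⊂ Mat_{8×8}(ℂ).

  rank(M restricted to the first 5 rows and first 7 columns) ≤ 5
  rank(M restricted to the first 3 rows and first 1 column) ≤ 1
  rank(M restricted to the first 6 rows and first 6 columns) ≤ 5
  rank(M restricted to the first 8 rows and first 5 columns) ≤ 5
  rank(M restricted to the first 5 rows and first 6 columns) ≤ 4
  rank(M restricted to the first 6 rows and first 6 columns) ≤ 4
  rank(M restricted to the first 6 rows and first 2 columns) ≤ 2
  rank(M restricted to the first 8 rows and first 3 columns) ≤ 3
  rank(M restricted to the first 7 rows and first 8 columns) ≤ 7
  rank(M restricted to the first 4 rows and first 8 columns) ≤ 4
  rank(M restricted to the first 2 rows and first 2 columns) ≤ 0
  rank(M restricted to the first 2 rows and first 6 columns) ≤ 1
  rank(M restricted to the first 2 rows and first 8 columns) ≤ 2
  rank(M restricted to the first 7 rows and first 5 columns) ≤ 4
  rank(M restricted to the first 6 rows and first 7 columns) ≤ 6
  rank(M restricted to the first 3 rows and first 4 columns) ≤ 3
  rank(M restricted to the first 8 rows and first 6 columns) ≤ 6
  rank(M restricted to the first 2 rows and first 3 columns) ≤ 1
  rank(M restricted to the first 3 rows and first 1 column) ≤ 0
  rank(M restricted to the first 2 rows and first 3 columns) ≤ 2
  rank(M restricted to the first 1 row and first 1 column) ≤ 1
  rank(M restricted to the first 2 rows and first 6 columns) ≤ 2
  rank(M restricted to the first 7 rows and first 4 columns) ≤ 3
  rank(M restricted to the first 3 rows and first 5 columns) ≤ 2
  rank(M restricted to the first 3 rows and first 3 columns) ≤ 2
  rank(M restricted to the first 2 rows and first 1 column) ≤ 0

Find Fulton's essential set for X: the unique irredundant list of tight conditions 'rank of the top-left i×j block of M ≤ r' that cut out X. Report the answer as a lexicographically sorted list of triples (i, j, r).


The tightest implied rank at each (i,j), from the 26 conditions:

  0, 0, 1, 1, 1, 1, 1, 1
  0, 0, 1, 1, 1, 1, 2, 2
  0, 1, 2, 2, 2, 2, 3, 3
  1, 2, 3, 3, 3, 3, 4, 4
  1, 2, 3, 3, 4, 4, 5, 5
  1, 2, 3, 3, 4, 4, 5, 6
  1, 2, 3, 3, 4, 5, 6, 7
  1, 2, 3, 4, 5, 6, 7, 8

hence w(1..8) = (3, 7, 2, 1, 5, 8, 6, 4).

Fulton essential set (5 of the 12 Rothe cells):

[(2, 2, 0), (2, 6, 1), (3, 1, 0), (6, 6, 4), (7, 4, 3)]


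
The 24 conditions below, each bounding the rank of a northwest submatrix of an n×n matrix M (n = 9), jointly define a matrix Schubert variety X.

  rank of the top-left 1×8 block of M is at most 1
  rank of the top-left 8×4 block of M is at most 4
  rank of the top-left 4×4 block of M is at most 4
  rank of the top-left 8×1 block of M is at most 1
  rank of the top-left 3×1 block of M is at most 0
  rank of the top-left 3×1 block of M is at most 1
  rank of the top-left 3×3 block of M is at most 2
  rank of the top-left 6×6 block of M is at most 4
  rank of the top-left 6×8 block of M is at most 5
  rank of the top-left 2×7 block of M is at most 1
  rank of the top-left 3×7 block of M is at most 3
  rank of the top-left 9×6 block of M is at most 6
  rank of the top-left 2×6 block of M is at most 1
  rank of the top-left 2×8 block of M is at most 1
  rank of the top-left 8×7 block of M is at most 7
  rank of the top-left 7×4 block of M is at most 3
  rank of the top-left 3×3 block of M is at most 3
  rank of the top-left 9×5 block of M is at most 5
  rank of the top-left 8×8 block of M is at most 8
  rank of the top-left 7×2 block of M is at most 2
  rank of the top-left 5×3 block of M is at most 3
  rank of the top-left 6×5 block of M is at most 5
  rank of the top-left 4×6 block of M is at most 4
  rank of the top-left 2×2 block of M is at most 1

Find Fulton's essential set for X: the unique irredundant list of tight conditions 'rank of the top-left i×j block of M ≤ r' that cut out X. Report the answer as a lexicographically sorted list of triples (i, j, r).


The tightest implied rank at each (i,j), from the 24 conditions:

  row 1: 0  1  1  1  1  1  1  1  1
  row 2: 0  1  1  1  1  1  1  1  2
  row 3: 0  1  2  2  2  2  2  2  3
  row 4: 1  2  3  3  3  3  3  3  4
  row 5: 1  2  3  3  4  4  4  4  5
  row 6: 1  2  3  3  4  4  5  5  6
  row 7: 1  2  3  3  4  5  6  6  7
  row 8: 1  2  3  4  5  6  7  7  8
  row 9: 1  2  3  4  5  6  7  8  9

second differences of R give the permutation w = (2, 9, 3, 1, 5, 7, 6, 4, 8).

ℓ(w)=13; the 4 essential cells (i,j,r):

[(2, 8, 1), (3, 1, 0), (6, 6, 4), (7, 4, 3)]


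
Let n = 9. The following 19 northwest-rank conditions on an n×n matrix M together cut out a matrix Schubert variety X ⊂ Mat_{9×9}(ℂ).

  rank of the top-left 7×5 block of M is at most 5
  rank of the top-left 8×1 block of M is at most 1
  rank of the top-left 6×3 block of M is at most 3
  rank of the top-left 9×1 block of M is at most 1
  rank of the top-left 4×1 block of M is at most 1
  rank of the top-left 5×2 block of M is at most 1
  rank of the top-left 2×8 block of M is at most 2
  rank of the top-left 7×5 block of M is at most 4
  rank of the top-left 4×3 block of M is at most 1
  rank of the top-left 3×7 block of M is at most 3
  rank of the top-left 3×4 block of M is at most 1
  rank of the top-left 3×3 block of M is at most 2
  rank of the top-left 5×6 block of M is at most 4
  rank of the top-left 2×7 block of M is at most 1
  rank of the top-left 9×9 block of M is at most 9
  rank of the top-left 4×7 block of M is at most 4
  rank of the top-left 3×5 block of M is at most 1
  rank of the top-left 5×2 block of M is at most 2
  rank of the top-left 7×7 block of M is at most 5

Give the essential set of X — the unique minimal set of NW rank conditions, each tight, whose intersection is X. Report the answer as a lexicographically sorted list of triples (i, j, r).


Reconstructing r_w from the 19 given conditions:

  row 1: 1, 1, 1, 1, 1, 1, 1, 1, 1
  row 2: 1, 1, 1, 1, 1, 1, 1, 2, 2
  row 3: 1, 1, 1, 1, 1, 2, 2, 3, 3
  row 4: 1, 1, 1, 2, 2, 3, 3, 4, 4
  row 5: 1, 1, 2, 3, 3, 4, 4, 5, 5
  row 6: 1, 2, 3, 4, 4, 5, 5, 6, 6
  row 7: 1, 2, 3, 4, 4, 5, 5, 6, 7
  row 8: 1, 2, 3, 4, 5, 6, 6, 7, 8
  row 9: 1, 2, 3, 4, 5, 6, 7, 8, 9

second differences of R give the permutation w = (1, 8, 6, 4, 3, 2, 9, 5, 7).

ℓ(w)=15; the 6 essential cells (i,j,r):

[(2, 7, 1), (3, 5, 1), (4, 3, 1), (5, 2, 1), (7, 5, 4), (7, 7, 5)]


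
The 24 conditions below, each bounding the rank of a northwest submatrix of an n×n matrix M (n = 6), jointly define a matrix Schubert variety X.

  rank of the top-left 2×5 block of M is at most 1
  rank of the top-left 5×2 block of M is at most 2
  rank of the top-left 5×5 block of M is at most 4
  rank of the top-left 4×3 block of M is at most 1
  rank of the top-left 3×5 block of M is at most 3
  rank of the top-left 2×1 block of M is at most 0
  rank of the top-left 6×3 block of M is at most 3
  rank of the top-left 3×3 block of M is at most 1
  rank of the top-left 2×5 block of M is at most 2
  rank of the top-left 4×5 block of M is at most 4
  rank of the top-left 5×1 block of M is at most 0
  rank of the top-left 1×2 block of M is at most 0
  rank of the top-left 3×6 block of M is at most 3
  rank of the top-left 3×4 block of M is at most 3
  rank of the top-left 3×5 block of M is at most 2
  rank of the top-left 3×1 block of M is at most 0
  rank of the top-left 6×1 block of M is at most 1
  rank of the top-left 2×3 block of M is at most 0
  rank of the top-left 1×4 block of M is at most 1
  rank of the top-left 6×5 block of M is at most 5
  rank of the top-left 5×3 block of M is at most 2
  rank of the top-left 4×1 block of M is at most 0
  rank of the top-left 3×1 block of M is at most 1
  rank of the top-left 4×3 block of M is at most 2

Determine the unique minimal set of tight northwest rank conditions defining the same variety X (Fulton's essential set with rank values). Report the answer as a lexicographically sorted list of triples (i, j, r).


The tightest implied rank at each (i,j), from the 24 conditions:

  i=1: 0 | 0 | 0 | 1 | 1 | 1
  i=2: 0 | 0 | 0 | 1 | 1 | 2
  i=3: 0 | 1 | 1 | 2 | 2 | 3
  i=4: 0 | 1 | 1 | 2 | 3 | 4
  i=5: 0 | 1 | 2 | 3 | 4 | 5
  i=6: 1 | 2 | 3 | 4 | 5 | 6

giving w = (4, 6, 2, 5, 3, 1) via Δ²R.

4 SE-corners of the 11-cell Rothe diagram give Ess(w):

[(2, 3, 0), (2, 5, 1), (4, 3, 1), (5, 1, 0)]


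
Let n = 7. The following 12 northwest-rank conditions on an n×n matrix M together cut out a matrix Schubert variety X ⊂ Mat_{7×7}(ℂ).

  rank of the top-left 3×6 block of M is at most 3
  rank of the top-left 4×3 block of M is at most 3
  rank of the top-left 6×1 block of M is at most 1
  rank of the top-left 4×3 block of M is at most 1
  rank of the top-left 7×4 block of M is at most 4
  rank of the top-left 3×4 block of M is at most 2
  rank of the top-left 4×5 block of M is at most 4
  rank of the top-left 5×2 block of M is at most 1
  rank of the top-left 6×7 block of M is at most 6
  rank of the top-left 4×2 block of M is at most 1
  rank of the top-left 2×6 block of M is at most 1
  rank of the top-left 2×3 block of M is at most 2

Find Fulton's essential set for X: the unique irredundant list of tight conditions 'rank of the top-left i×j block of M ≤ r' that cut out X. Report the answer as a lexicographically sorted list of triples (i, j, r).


Propagating the 12 rank bounds to every northwest block:

  R[1]: 1 1 1 1 1 1 1
  R[2]: 1 1 1 1 1 1 2
  R[3]: 1 1 1 2 2 2 3
  R[4]: 1 1 1 2 3 3 4
  R[5]: 1 1 2 3 4 4 5
  R[6]: 1 2 3 4 5 5 6
  R[7]: 1 2 3 4 5 6 7

giving w = (1, 7, 4, 5, 3, 2, 6) via Δ²R.

Fulton essential set (3 of the 10 Rothe cells):

[(2, 6, 1), (4, 3, 1), (5, 2, 1)]


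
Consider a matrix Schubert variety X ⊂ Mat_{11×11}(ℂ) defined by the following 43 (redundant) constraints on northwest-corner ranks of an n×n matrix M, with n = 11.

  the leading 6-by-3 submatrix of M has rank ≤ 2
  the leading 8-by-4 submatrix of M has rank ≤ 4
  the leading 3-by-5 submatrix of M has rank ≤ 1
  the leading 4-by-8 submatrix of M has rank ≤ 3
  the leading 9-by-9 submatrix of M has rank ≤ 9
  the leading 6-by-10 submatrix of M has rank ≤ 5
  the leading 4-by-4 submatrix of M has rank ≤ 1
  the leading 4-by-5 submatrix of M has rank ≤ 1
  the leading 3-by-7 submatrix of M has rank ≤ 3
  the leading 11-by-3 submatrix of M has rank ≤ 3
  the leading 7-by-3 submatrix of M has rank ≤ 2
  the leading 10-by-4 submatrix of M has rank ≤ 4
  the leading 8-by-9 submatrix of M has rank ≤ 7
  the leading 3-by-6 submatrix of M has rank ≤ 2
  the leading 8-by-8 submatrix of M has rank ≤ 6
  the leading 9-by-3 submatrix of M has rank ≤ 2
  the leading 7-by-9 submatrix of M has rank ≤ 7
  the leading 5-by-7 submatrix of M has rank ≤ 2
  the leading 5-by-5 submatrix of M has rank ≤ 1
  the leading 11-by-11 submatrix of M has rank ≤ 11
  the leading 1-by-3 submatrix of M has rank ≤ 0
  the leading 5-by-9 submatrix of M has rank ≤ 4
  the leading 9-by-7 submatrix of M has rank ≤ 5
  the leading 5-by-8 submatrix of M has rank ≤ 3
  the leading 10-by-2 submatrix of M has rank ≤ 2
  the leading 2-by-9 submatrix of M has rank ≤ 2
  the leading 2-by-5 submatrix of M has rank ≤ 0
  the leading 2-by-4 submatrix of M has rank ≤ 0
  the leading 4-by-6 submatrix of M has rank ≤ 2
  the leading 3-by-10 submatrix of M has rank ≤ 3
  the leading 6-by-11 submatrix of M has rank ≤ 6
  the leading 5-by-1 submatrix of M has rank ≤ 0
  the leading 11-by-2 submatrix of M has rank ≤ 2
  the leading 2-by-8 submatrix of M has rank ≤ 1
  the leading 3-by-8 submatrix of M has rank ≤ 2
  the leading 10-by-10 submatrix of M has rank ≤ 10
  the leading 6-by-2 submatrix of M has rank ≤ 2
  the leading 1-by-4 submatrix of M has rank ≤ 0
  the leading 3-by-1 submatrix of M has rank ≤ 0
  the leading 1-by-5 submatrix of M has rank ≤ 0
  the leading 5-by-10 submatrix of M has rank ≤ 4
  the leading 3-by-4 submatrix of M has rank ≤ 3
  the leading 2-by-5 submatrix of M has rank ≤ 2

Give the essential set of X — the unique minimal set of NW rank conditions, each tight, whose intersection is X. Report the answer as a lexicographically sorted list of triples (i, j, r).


Recovering R(i,j) via the rank-extension bound from the 43 conditions:

  0  0  0  0  0  1  1  1  1  1  1
  0  0  0  0  0  1  1  1  2  2  2
  0  1  1  1  1  2  2  2  3  3  3
  0  1  1  1  1  2  2  3  4  4  4
  0  1  1  1  1  2  2  3  4  4  5
  1  2  2  2  2  3  3  4  5  5  6
  1  2  2  3  3  4  4  5  6  6  7
  1  2  2  3  4  5  5  6  7  7  8
  1  2  2  3  4  5  5  6  7  8  9
  1  2  3  4  5  6  6  7  8  9  10
  1  2  3  4  5  6  7  8  9  10  11

so w = (6, 9, 2, 8, 11, 1, 4, 5, 10, 3, 7).

Rothe diagram D(w) (28 cells), 8 SE-corners (essential conditions):

[(2, 5, 0), (2, 8, 1), (5, 1, 0), (5, 5, 1), (5, 7, 2), (5, 10, 4), (9, 3, 2), (9, 7, 5)]


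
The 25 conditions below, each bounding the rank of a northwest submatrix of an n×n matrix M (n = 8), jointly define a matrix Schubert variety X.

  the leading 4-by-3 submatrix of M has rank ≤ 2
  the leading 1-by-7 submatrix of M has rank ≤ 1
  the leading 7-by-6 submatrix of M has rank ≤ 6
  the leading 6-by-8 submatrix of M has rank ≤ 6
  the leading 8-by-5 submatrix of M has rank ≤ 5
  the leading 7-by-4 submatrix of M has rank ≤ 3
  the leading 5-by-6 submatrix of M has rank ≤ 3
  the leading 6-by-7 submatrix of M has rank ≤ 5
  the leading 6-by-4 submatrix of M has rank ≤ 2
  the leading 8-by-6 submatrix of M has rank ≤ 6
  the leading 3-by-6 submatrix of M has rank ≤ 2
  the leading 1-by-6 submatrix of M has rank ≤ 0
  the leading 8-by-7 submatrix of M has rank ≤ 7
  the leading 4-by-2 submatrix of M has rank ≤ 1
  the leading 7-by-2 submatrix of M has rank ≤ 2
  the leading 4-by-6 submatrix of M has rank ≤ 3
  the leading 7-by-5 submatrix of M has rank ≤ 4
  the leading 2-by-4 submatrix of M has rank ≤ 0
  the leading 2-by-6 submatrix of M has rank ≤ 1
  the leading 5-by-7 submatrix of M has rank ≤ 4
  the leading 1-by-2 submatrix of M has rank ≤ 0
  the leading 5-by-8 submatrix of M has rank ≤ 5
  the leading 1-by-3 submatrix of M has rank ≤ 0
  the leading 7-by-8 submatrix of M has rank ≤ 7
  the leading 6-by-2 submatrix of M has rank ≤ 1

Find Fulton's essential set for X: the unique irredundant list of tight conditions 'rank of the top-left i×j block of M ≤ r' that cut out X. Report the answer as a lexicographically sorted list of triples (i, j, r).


Reconstructing r_w from the 25 given conditions:

  i=1: 0 | 0 | 0 | 0 | 0 | 0 | 1 | 1
  i=2: 0 | 0 | 0 | 0 | 1 | 1 | 2 | 2
  i=3: 1 | 1 | 1 | 1 | 2 | 2 | 3 | 3
  i=4: 1 | 1 | 2 | 2 | 3 | 3 | 4 | 4
  i=5: 1 | 1 | 2 | 2 | 3 | 3 | 4 | 5
  i=6: 1 | 1 | 2 | 2 | 3 | 4 | 5 | 6
  i=7: 1 | 2 | 3 | 3 | 4 | 5 | 6 | 7
  i=8: 1 | 2 | 3 | 4 | 5 | 6 | 7 | 8

giving w = (7, 5, 1, 3, 8, 6, 2, 4) via Δ²R.

D(w) has 16 cells with 5 SE-corners; essential set:

[(1, 6, 0), (2, 4, 0), (5, 6, 3), (6, 2, 1), (6, 4, 2)]
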